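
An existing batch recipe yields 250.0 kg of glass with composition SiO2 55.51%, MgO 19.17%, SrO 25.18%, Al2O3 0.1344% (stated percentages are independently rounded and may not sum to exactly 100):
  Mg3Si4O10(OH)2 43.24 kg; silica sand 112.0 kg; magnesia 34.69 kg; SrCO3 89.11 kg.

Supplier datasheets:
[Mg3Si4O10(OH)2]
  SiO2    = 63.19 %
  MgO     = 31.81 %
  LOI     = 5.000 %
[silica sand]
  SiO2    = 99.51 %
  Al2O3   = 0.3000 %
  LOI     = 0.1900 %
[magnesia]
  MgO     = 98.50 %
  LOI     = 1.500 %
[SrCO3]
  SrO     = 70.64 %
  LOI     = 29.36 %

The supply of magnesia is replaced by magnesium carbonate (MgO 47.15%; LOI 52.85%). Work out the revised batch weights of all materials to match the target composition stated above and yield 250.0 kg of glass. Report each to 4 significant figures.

Revised batch per 250.0 kg glass:
  Mg3Si4O10(OH)2: 43.24 kg
  silica sand: 112.0 kg
  magnesium carbonate: 72.47 kg
  SrCO3: 89.11 kg
Total batch = 316.8 kg; LOI loss = 66.84 kg

Mid-chain values are shown, rounded to 4 significant digits, alongside each step — the working math carries full float precision from first step to last — each reported result is rounded only once; derived quantities (yield, LOI, the totals, four oxide percentages, net glass mass) are carried using the weight values for 250.0 kg of glass in exact precision, as set out in either problem or answer.
Target masses of each oxide per 250.0 kg glass:
  SiO2: 55.51% × 250.0 = 138.8 kg
  MgO: 19.17% × 250.0 = 47.92 kg
  SrO: 25.18% × 250.0 = 62.95 kg
  Al2O3: 0.1344% × 250.0 = 0.3360 kg
Per-oxide balance check applying the batch weights above, on the stated basis (every target is met by its sum up to rounding of the answer):
  SiO2: 43.24·0.6319 + 112.0·0.9951 = 138.8 kg (target 138.8 kg)
  MgO: 43.24·0.3181 + 72.47·0.4715 = 47.92 kg (target 47.92 kg)
  SrO: 89.11·0.7064 = 62.95 kg (target 62.95 kg)
  Al2O3: 112.0·0.003000 = 0.3360 kg (target 0.3360 kg)
The glass-mass cross-check: batch Σ − ignition loss = 250.0 kg (targets for the oxides total 250.0 kg; against the stated basis, 250.0 kg — deltas are rounding alone).
Whole-batch sum: Σ batch = 316.8 kg; loss to ignition Σ batch·LOI = 66.84 kg; yield, glass over the total, = 78.90%.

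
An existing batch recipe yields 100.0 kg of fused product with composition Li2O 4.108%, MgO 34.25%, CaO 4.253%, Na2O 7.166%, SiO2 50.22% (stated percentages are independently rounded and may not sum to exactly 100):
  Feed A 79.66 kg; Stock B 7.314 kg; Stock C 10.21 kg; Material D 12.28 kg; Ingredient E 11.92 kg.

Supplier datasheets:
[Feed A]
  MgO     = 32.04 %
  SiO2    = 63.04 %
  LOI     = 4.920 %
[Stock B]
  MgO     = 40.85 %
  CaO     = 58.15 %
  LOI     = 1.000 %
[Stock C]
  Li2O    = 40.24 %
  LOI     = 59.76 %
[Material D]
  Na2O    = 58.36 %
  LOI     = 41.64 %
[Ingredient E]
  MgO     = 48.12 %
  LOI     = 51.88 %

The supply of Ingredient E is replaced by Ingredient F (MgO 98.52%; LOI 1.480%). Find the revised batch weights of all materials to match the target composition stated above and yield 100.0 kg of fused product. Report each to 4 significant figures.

Revised batch per 100.0 kg fused product:
  Feed A: 79.66 kg
  Stock B: 7.314 kg
  Stock C: 10.21 kg
  Material D: 12.28 kg
  Ingredient F: 5.824 kg
Total batch = 115.3 kg; LOI loss = 15.29 kg

The whole derivation runs at full precision at all times; values along the way are rounded to four significant digits when displayed; each reported result is rounded just once. The derived quantities are computed in full float precision (ignition loss, glass mass, totals, the yield, five oxide percentages) from the batch weights for 100.0 kg of glass as given in the problem or the answer.
Per-oxide target masses for 100.0 kg fused product:
  Li2O: 4.108% × 100.0 = 4.108 kg
  MgO: 34.25% × 100.0 = 34.25 kg
  CaO: 4.253% × 100.0 = 4.253 kg
  Na2O: 7.166% × 100.0 = 7.166 kg
  SiO2: 50.22% × 100.0 = 50.22 kg
Sums-versus-targets review working from each reported weight, per the basis as stated (each sum matches its target mass once rounding is allowed for):
  Li2O: 10.21·0.4024 = 4.109 kg (target 4.108 kg)
  MgO: 79.66·0.3204 + 7.314·0.4085 + 5.824·0.9852 = 34.25 kg (target 34.25 kg)
  CaO: 7.314·0.5815 = 4.253 kg (target 4.253 kg)
  Na2O: 12.28·0.5836 = 7.167 kg (target 7.166 kg)
  SiO2: 79.66·0.6304 = 50.22 kg (target 50.22 kg)
Glass-mass sanity pass: net batch after ignition = 99.99 kg (the targets, summed, come to 100.0 kg; basis as stated: 100.0 kg — rounding explains the deltas).
Summing the batch: Σ batch = 115.3 kg; LOI loss = Σ batch·LOI = 15.29 kg; yield = glass ÷ total batch = 86.73%.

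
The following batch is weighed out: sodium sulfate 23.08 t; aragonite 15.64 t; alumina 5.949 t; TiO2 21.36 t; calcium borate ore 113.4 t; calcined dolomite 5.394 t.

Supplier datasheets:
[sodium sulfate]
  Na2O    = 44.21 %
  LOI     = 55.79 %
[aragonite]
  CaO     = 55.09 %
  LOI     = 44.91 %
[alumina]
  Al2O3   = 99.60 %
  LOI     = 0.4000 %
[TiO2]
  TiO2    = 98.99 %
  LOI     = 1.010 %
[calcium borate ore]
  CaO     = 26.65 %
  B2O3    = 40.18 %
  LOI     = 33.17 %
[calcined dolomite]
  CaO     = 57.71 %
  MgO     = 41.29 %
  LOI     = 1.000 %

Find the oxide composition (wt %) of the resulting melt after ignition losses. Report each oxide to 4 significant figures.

Glass mass = 127.0 t (batch 184.8 − LOI 57.81).
Composition: CaO 33.03%, MgO 1.753%, Na2O 8.033%, Al2O3 4.665%, TiO2 16.65%, B2O3 35.87%

Intermediates appear rounded off to 4 significant digits on the page; the whole derivation keeps full float precision at all times — each reported value is rounded once only. The derived quantities (the yield, net glass mass, the six compositions, LOI, totals) are rebuilt at full float precision starting from the weights for 127.0 t of glass, as they appear in question or answer.
Oxide-by-oxide delivered mass:
  CaO: 15.64·0.5509 + 113.4·0.2665 + 5.394·0.5771 = 41.95 t
  MgO: 5.394·0.4129 = 2.227 t
  Na2O: 23.08·0.4421 = 10.20 t
  Al2O3: 5.949·0.9960 = 5.925 t
  TiO2: 21.36·0.9899 = 21.14 t
  B2O3: 113.4·0.4018 = 45.56 t
LOI: 23.08·0.5579 + 15.64·0.4491 + 5.949·0.004000 + 21.36·0.01010 + 113.4·0.3317 + 5.394·0.01000 = 57.81 t
Net of LOI, the glass mass = 184.8 − 57.81 = 127.0 t (equal to the oxide-mass sum)
oxide / glass × 100 gives the wt %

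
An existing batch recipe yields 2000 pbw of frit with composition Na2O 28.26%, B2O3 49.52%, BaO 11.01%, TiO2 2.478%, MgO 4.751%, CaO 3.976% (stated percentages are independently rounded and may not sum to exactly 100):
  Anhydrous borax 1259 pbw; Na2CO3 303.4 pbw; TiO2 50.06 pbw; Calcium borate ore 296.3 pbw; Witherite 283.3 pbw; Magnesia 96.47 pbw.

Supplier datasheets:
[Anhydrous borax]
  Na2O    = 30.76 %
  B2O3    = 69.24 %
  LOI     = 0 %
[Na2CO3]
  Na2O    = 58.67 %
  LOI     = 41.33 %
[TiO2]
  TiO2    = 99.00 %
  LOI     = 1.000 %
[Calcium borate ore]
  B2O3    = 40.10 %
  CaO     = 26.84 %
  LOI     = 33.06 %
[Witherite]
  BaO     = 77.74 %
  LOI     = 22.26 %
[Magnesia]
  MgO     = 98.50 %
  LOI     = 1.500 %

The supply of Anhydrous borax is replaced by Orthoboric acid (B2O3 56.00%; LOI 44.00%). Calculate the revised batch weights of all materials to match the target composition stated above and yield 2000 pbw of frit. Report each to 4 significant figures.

All arithmetic holds full float precision at all times — working values are shown (rounded to 4 significant digits) in the working — every reported result receives exactly one rounding — all derived quantities (ignition loss, the yield, six oxide percentages, glass mass, the totals) are recomputed starting from the weights on 2000 pbw of glass at exact precision, precisely as stated by the question or the answer.
Oxide-by-oxide targets in 2000 pbw frit:
  Na2O: 28.26% × 2000 = 565.2 pbw
  B2O3: 49.52% × 2000 = 990.4 pbw
  BaO: 11.01% × 2000 = 220.2 pbw
  TiO2: 2.478% × 2000 = 49.56 pbw
  MgO: 4.751% × 2000 = 95.02 pbw
  CaO: 3.976% × 2000 = 79.52 pbw
Balance tally, oxide-wise, using the reported weights, against the basis in use (sums match the target masses up to rounding of the answer):
  Na2O: 963.4·0.5867 = 565.2 pbw (target 565.2 pbw)
  B2O3: 1556·0.5600 + 296.3·0.4010 = 990.2 pbw (target 990.4 pbw)
  BaO: 283.3·0.7774 = 220.2 pbw (target 220.2 pbw)
  TiO2: 50.06·0.9900 = 49.56 pbw (target 49.56 pbw)
  MgO: 96.47·0.9850 = 95.02 pbw (target 95.02 pbw)
  CaO: 296.3·0.2684 = 79.53 pbw (target 79.52 pbw)
Glass-mass sanity pass: total batch − LOI = 2000 pbw (per-oxide target masses sum to 2000 pbw; against the stated basis, 2000 pbw — rounding explains the deltas).
Adding the batch up: Σ batch = 3246 pbw; loss to ignition Σ batch·LOI = 1246 pbw; glass ÷ batch gives a yield of 61.62%.

Revised batch per 2000 pbw frit:
  Orthoboric acid: 1556 pbw
  Na2CO3: 963.4 pbw
  TiO2: 50.06 pbw
  Calcium borate ore: 296.3 pbw
  Witherite: 283.3 pbw
  Magnesia: 96.47 pbw
Total batch = 3246 pbw; LOI loss = 1246 pbw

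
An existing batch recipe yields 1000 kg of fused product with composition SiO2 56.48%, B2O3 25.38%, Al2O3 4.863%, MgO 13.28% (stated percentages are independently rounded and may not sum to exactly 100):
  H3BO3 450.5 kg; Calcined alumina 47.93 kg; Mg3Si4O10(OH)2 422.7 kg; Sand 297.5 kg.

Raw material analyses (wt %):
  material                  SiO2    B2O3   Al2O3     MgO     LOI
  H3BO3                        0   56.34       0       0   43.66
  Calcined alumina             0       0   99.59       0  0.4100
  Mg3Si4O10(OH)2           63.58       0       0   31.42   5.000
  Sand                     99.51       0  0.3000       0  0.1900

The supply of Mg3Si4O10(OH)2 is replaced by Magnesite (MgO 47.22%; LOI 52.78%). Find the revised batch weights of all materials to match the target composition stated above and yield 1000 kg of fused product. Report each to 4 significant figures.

Revised batch per 1000 kg fused product:
  H3BO3: 450.5 kg
  Calcined alumina: 47.12 kg
  Magnesite: 281.2 kg
  Sand: 567.6 kg
Total batch = 1346 kg; LOI loss = 346.4 kg

Values along the way are displayed rounded off to 4 significant digits on the page; every computation runs at full float precision from first step to last; every reported number takes a single rounding — the derived quantities are carried at exact precision (four oxide percentages, the totals, yield, ignition loss, net glass mass) using the weight values per 1000 kg of glass, as quoted within the problem or the answer.
Target masses of each oxide per 1000 kg fused product:
  SiO2: 56.48% × 1000 = 564.8 kg
  B2O3: 25.38% × 1000 = 253.8 kg
  Al2O3: 4.863% × 1000 = 48.63 kg
  MgO: 13.28% × 1000 = 132.8 kg
Checking each oxide sum applying the batch weights above, relative to the basis at hand (sum by sum, the targets are met within answer rounding):
  SiO2: 567.6·0.9951 = 564.8 kg (target 564.8 kg)
  B2O3: 450.5·0.5634 = 253.8 kg (target 253.8 kg)
  Al2O3: 47.12·0.9959 + 567.6·0.003000 = 48.63 kg (target 48.63 kg)
  MgO: 281.2·0.4722 = 132.8 kg (target 132.8 kg)
Glass-mass sanity pass: whole batch net of LOI = 1000 kg (summing oxide targets gives 1000 kg; stated basis 1000 kg — differing by rounding only).
Adding the batch up: Σ batch = 1346 kg; LOI removed, Σ of batch·LOI: 346.4 kg; glass ÷ batch gives a yield of 74.27%.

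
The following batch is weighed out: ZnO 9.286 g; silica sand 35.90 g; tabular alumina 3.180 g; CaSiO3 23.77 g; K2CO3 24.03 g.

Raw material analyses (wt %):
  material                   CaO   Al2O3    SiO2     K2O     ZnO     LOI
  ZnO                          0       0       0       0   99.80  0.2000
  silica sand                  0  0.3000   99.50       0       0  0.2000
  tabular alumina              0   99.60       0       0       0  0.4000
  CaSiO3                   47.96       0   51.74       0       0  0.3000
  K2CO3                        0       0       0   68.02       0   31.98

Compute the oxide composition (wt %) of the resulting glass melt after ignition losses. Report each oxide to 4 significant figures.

Glass mass = 88.31 g (batch 96.17 − LOI 7.859).
Composition: CaO 12.91%, Al2O3 3.709%, SiO2 54.38%, K2O 18.51%, ZnO 10.49%

In-progress results are displayed rounded off to 4 significant figures in the printout. The whole derivation runs at full float precision at all times — every reported value is rounded once only — the derived quantities, including the five compositions, LOI, the totals, the yield, net glass mass, are recomputed from the batch weights per 88.31 g of glass in full float precision as quoted within question or answer.
What the batch supplies per oxide:
  CaO: 23.77·0.4796 = 11.40 g
  Al2O3: 35.90·0.003000 + 3.180·0.9960 = 3.275 g
  SiO2: 35.90·0.9950 + 23.77·0.5174 = 48.02 g
  K2O: 24.03·0.6802 = 16.35 g
  ZnO: 9.286·0.9980 = 9.267 g
LOI: 9.286·0.002000 + 35.90·0.002000 + 3.180·0.004000 + 23.77·0.003000 + 24.03·0.3198 = 7.859 g
The glass mass, total less LOI, = 96.17 − 7.859 = 88.31 g (matching Σ of the oxides)
oxide / glass × 100 gives the wt %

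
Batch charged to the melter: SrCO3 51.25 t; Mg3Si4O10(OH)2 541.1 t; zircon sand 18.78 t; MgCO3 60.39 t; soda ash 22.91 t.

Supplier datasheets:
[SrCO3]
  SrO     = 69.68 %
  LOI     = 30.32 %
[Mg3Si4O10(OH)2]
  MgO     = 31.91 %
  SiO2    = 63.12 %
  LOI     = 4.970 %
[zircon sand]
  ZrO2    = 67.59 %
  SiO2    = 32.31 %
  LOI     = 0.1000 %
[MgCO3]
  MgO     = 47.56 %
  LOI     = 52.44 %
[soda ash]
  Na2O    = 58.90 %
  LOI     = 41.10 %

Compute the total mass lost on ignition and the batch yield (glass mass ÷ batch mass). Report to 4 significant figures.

LOI loss = 83.53 t; glass = 610.9 t; yield = 87.97%

Each numeric step holds full precision end to end — values along the way are printed rounded to 4 significant figures across the worked steps — every reported result is rounded a single time. All derived quantities (ignition loss, the totals, glass mass, yield, five oxide percentages) are rebuilt at full precision from the weighed amounts per 610.9 t of glass precisely as stated by the problem or the answer.
Each material's LOI contribution:
  SrCO3: 51.25 × 0.3032 = 15.54 t
  Mg3Si4O10(OH)2: 541.1 × 0.04970 = 26.89 t
  zircon sand: 18.78 × 0.001000 = 0.01878 t
  MgCO3: 60.39 × 0.5244 = 31.67 t
  soda ash: 22.91 × 0.4110 = 9.416 t
Total LOI = 83.53 t
Glass = batch − LOI = 694.4 − 83.53 = 610.9 t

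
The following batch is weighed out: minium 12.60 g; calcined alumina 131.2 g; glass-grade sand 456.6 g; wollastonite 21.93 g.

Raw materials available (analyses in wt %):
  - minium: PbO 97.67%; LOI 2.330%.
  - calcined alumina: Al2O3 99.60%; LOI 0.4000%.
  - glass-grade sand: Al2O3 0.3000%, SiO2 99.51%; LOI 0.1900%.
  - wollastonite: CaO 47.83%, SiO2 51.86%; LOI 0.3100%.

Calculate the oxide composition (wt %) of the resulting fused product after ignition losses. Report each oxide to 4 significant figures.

Glass mass = 620.6 g (batch 622.3 − LOI 1.754).
Composition: Al2O3 21.28%, PbO 1.983%, CaO 1.690%, SiO2 75.05%

Rounding to 4 significant figures applies to every intermediate as displayed. Each numeric step carries full float precision through every step; each reported result includes exactly one rounding — all derived quantities are rebuilt in exact precision (yield, ignition loss, four oxide percentages, net glass mass, the totals) using the weight values for 620.6 g of glass, as written in problem or answer.
Delivered oxide masses:
  Al2O3: 131.2·0.9960 + 456.6·0.003000 = 132.0 g
  PbO: 12.60·0.9767 = 12.31 g
  CaO: 21.93·0.4783 = 10.49 g
  SiO2: 456.6·0.9951 + 21.93·0.5186 = 465.7 g
LOI: 12.60·0.02330 + 131.2·0.004000 + 456.6·0.001900 + 21.93·0.003100 = 1.754 g
The glass mass, total less LOI, = 622.3 − 1.754 = 620.6 g (consistent with Σ oxide mass)
wt % = oxide mass / glass mass × 100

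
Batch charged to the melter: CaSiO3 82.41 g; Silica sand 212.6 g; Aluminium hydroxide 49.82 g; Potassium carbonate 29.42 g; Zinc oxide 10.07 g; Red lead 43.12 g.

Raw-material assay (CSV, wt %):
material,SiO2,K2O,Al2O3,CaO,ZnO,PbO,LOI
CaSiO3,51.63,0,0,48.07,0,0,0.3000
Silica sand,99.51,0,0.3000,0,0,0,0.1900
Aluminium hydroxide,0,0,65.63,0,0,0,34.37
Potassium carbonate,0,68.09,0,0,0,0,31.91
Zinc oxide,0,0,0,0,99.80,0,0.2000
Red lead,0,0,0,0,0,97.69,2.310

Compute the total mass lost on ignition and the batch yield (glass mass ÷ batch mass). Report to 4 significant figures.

LOI loss = 28.18 g; glass = 399.3 g; yield = 93.41%

All internal work carries full float precision at each step; in-progress results appear, rounded to four significant digits, across the worked steps — every reported result is rounded once only. The derived quantities (glass mass, ignition loss, totals, the yield, six oxide percentages) are computed from the batch weights per 399.3 g of glass at full float precision precisely as stated by problem or answer.
Ignition loss by material:
  CaSiO3: 82.41 × 0.003000 = 0.2472 g
  Silica sand: 212.6 × 0.001900 = 0.4039 g
  Aluminium hydroxide: 49.82 × 0.3437 = 17.12 g
  Potassium carbonate: 29.42 × 0.3191 = 9.388 g
  Zinc oxide: 10.07 × 0.002000 = 0.02014 g
  Red lead: 43.12 × 0.02310 = 0.9961 g
Total LOI = 28.18 g
Glass = batch − LOI = 427.4 − 28.18 = 399.3 g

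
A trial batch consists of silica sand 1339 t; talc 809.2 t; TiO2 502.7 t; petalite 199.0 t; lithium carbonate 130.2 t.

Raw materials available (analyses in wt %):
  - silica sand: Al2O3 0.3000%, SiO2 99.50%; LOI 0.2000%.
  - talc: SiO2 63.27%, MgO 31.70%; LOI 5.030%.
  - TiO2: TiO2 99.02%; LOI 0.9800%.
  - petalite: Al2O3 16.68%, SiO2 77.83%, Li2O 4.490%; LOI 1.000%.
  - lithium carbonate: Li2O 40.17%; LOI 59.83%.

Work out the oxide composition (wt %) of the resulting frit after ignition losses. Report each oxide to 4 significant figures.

Mid-chain values are shown (rounded to four significant digits) at each printed step. Each numeric step runs at exact precision at each step — each reported number is rounded only once — all derived quantities, including the yield, glass mass, the five compositions, LOI, totals, are recomputed from the batch weights per 2852 t of glass at full float precision as they appear in question or answer.
Mass of each oxide from the mix:
  Al2O3: 1339·0.003000 + 199.0·0.1668 = 37.21 t
  TiO2: 502.7·0.9902 = 497.8 t
  SiO2: 1339·0.9950 + 809.2·0.6327 + 199.0·0.7783 = 1999 t
  MgO: 809.2·0.3170 = 256.5 t
  Li2O: 199.0·0.04490 + 130.2·0.4017 = 61.24 t
LOI: 1339·0.002000 + 809.2·0.05030 + 502.7·0.009800 + 199.0·0.01000 + 130.2·0.5983 = 128.2 t
Net of LOI, the glass mass = 2980 − 128.2 = 2852 t (= Σ oxide masses)
wt %: oxide over glass, times 100

Glass mass = 2852 t (batch 2980 − LOI 128.2).
Composition: Al2O3 1.305%, TiO2 17.45%, SiO2 70.10%, MgO 8.995%, Li2O 2.147%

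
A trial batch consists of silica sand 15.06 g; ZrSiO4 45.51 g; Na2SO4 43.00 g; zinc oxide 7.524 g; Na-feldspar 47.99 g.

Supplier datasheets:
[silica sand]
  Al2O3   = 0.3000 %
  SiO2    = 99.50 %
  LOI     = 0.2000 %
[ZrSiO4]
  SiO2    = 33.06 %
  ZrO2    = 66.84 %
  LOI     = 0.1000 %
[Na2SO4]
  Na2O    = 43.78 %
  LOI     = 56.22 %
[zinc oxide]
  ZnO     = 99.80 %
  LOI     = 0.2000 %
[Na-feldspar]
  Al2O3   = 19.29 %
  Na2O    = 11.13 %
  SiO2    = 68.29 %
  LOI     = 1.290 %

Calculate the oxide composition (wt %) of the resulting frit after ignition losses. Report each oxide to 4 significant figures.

Glass mass = 134.2 g (batch 159.1 − LOI 24.88).
Composition: Al2O3 6.932%, Na2O 18.01%, ZnO 5.595%, SiO2 46.80%, ZrO2 22.67%

All arithmetic maintains exact precision throughout — intermediates are displayed rounded off to 4 significant figures in the printout. A single rounding yields every reported figure — the derived quantities (yield, five oxide percentages, net glass mass, LOI, totals) are re-derived from the weighed amounts per 134.2 g of glass in exact precision exactly as shown in the problem or the answer.
Delivered oxide masses:
  Al2O3: 15.06·0.003000 + 47.99·0.1929 = 9.302 g
  Na2O: 43.00·0.4378 + 47.99·0.1113 = 24.17 g
  ZnO: 7.524·0.9980 = 7.509 g
  SiO2: 15.06·0.9950 + 45.51·0.3306 + 47.99·0.6829 = 62.80 g
  ZrO2: 45.51·0.6684 = 30.42 g
LOI: 15.06·0.002000 + 45.51·0.001000 + 43.00·0.5622 + 7.524·0.002000 + 47.99·0.01290 = 24.88 g
The glass mass, total less LOI, = 159.1 − 24.88 = 134.2 g (equal to the oxide-mass sum)
oxide / glass × 100 gives the wt %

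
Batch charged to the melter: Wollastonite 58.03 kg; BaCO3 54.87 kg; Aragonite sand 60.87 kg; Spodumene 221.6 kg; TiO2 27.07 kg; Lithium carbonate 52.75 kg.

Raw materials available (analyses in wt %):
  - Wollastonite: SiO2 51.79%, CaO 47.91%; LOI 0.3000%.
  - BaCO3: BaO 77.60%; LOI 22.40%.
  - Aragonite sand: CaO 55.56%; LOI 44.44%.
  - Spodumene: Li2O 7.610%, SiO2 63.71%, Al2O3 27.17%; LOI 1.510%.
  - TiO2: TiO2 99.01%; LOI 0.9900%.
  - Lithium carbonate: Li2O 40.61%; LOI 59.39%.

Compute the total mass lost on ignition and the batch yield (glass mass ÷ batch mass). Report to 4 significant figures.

LOI loss = 74.46 kg; glass = 400.7 kg; yield = 84.33%

Each numeric step carries exact precision all the way through; in-progress results are displayed, with 4-significant-digit rounding, between the steps. Exactly one rounding is applied to each reported value. All derived quantities, which include ignition loss, yield, totals, the six compositions, glass mass, are rebuilt at full precision, as quoted within the question or the answer, using the weight values for 400.7 kg of glass.
Material-by-material LOI:
  Wollastonite: 58.03 × 0.003000 = 0.1741 kg
  BaCO3: 54.87 × 0.2240 = 12.29 kg
  Aragonite sand: 60.87 × 0.4444 = 27.05 kg
  Spodumene: 221.6 × 0.01510 = 3.346 kg
  TiO2: 27.07 × 0.009900 = 0.2680 kg
  Lithium carbonate: 52.75 × 0.5939 = 31.33 kg
Total LOI = 74.46 kg
Glass = batch − LOI = 475.2 − 74.46 = 400.7 kg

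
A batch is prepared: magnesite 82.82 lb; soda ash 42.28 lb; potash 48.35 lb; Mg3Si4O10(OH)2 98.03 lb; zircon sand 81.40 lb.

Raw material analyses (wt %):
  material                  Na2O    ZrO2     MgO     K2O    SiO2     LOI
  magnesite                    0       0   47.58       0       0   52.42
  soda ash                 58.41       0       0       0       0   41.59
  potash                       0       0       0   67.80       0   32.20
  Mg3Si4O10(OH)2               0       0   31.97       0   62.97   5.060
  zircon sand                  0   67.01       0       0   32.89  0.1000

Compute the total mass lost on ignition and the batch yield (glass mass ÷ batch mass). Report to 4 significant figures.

Mid-chain values are shown rounded to four significant figures at each printed step. Every computation keeps full precision through the solve — exactly one rounding goes into each reported figure; derived quantities are computed in full float precision (the yield, five oxide percentages, net glass mass, ignition loss, totals) starting from the weights for 271.3 lb of glass as set out in the question or the answer.
Material-by-material LOI:
  magnesite: 82.82 × 0.5242 = 43.41 lb
  soda ash: 42.28 × 0.4159 = 17.58 lb
  potash: 48.35 × 0.3220 = 15.57 lb
  Mg3Si4O10(OH)2: 98.03 × 0.05060 = 4.960 lb
  zircon sand: 81.40 × 0.001000 = 0.08140 lb
Total LOI = 81.61 lb
Glass = batch − LOI = 352.9 − 81.61 = 271.3 lb

LOI loss = 81.61 lb; glass = 271.3 lb; yield = 76.87%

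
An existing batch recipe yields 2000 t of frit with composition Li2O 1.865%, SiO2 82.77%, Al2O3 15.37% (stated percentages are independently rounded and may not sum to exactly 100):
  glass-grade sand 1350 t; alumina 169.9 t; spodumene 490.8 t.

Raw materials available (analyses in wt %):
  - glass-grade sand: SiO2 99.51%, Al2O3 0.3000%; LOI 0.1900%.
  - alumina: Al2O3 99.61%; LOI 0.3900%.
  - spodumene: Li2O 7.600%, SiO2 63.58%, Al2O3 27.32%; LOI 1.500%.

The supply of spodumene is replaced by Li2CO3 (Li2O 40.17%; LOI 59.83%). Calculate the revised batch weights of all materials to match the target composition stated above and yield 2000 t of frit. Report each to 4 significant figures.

Intermediates appear rounded to 4 significant figures in the working — the whole derivation maintains full precision at each step. Every reported result takes exactly one rounding — the derived quantities are rebuilt at full precision (net glass mass, totals, ignition loss, the three compositions, yield) using the weight values on 2000 t of glass as given in the problem or answer text.
Oxide mass targets, per 2000 t frit:
  Li2O: 1.865% × 2000 = 37.30 t
  SiO2: 82.77% × 2000 = 1655 t
  Al2O3: 15.37% × 2000 = 307.4 t
Per-oxide balance check per the reported batch figures, at the basis given (delivered sums recover each target net of answer rounding effects):
  Li2O: 92.86·0.4017 = 37.30 t (target 37.30 t)
  SiO2: 1664·0.9951 = 1656 t (target 1655 t)
  Al2O3: 1664·0.003000 + 303.6·0.9961 = 307.4 t (target 307.4 t)
The glass-mass cross-check: batch total minus LOI = 2001 t (per-oxide target masses sum to 2000 t; stated basis 2000 t — any gap is answer rounding).
Batch grand total — Σ batch = 2060 t; loss to ignition Σ batch·LOI = 59.90 t; glass ÷ batch gives a yield of 97.09%.

Revised batch per 2000 t frit:
  glass-grade sand: 1664 t
  alumina: 303.6 t
  Li2CO3: 92.86 t
Total batch = 2060 t; LOI loss = 59.90 t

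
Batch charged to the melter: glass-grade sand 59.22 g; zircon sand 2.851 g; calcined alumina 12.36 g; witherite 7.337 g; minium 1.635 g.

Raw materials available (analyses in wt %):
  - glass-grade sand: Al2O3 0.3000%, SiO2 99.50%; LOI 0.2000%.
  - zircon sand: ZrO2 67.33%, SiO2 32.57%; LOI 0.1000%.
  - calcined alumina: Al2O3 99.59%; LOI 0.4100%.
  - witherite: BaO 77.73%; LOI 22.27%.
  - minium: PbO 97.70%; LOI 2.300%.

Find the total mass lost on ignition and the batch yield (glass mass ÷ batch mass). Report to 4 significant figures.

LOI loss = 1.844 g; glass = 81.56 g; yield = 97.79%

All internal work maintains full float precision through every step. The intermediate values are displayed rounded to 4 significant figures across the worked steps; every reported result receives exactly one rounding. Derived quantities are re-derived in exact precision (net glass mass, totals, LOI, the yield, the five compositions) using the weight values on 81.56 g of glass, exactly as printed in the problem or answer text.
LOI of each material in turn:
  glass-grade sand: 59.22 × 0.002000 = 0.1184 g
  zircon sand: 2.851 × 0.001000 = 0.002851 g
  calcined alumina: 12.36 × 0.004100 = 0.05068 g
  witherite: 7.337 × 0.2227 = 1.634 g
  minium: 1.635 × 0.02300 = 0.03760 g
Total LOI = 1.844 g
Glass = batch − LOI = 83.40 − 1.844 = 81.56 g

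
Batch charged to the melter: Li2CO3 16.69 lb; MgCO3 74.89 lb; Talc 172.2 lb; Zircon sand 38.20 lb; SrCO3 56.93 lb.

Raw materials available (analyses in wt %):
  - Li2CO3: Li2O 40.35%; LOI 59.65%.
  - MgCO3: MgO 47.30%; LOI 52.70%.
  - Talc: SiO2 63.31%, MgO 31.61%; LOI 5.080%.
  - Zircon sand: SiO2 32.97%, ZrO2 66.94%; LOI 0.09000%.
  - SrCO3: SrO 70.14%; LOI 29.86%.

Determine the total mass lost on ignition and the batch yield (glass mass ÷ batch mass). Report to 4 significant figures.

LOI loss = 75.20 lb; glass = 283.7 lb; yield = 79.05%

The whole derivation carries full float precision at each step — intermediates are shown, rounded to 4 significant figures, within the worked lines. Each reported figure includes exactly one rounding — the derived quantities (yield, totals, LOI, the five compositions, net glass mass) are rebuilt from the batch weights at 283.7 lb of glass in exact precision, as given in the problem or the answer.
Material-by-material LOI:
  Li2CO3: 16.69 × 0.5965 = 9.956 lb
  MgCO3: 74.89 × 0.5270 = 39.47 lb
  Talc: 172.2 × 0.05080 = 8.748 lb
  Zircon sand: 38.20 × 9.000e-04 = 0.03438 lb
  SrCO3: 56.93 × 0.2986 = 17.00 lb
Total LOI = 75.20 lb
Glass = batch − LOI = 358.9 − 75.20 = 283.7 lb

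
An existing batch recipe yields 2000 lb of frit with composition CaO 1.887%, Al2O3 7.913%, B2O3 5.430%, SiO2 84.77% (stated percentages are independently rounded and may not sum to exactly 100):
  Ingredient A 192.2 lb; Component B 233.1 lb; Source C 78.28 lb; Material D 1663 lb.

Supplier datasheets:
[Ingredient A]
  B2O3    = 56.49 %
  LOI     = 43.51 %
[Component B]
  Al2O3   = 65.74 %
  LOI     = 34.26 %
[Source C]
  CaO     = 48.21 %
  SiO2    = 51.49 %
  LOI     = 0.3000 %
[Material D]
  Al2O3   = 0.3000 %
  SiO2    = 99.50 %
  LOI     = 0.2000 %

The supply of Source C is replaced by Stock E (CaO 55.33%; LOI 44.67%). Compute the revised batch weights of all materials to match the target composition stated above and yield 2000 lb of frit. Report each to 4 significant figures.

Revised batch per 2000 lb frit:
  Ingredient A: 192.2 lb
  Component B: 233.0 lb
  Stock E: 68.21 lb
  Material D: 1704 lb
Total batch = 2197 lb; LOI loss = 197.3 lb

All arithmetic runs at full float precision from start to finish; the intermediate values appear (rounded to 4 significant figures) when written out; a single rounding produces every reported value; all derived quantities (the totals, the yield, ignition loss, the four compositions, net glass mass) are recomputed at exact precision using the weight values per 2000 lb of glass, as quoted within the question or the answer.
Per-oxide target masses for 2000 lb frit:
  CaO: 1.887% × 2000 = 37.74 lb
  Al2O3: 7.913% × 2000 = 158.3 lb
  B2O3: 5.430% × 2000 = 108.6 lb
  SiO2: 84.77% × 2000 = 1695 lb
A balance pass over the oxides, from the weights as reported, for the quoted basis mass (each sum matches its target mass inside rounding margins):
  CaO: 68.21·0.5533 = 37.74 lb (target 37.74 lb)
  Al2O3: 233.0·0.6574 + 1704·0.003000 = 158.3 lb (target 158.3 lb)
  B2O3: 192.2·0.5649 = 108.6 lb (target 108.6 lb)
  SiO2: 1704·0.9950 = 1695 lb (target 1695 lb)
The glass-mass cross-check: batch total minus LOI = 2000 lb (oxide target masses add up to 2000 lb; the stated basis being 2000 lb — gaps are rounding artifacts).
Batch total: Σ batch = 2197 lb; the LOI term Σ batch·LOI equals 197.3 lb; yield, glass over the total, = 91.02%.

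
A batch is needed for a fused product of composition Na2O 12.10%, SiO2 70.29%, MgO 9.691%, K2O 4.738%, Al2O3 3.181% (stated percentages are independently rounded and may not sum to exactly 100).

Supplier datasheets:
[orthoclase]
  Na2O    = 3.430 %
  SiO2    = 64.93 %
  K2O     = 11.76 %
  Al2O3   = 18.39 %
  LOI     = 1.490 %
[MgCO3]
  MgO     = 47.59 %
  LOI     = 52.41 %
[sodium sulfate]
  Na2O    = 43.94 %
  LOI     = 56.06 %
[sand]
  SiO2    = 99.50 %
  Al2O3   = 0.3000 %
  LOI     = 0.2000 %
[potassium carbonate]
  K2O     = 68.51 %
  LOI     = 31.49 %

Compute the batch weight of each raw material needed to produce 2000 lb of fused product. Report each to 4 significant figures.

Batch per 2000 lb fused product:
  orthoclase: 326.4 lb
  MgCO3: 407.3 lb
  sodium sulfate: 525.3 lb
  sand: 1200 lb
  potassium carbonate: 82.29 lb
Total batch = 2541 lb; LOI loss = 541.1 lb; yield = 78.71%

Working values are displayed rounded off to 4 significant digits within the worked lines — the working math holds full float precision end to end. Exactly one rounding lands on each reported result. The derived quantities are re-derived in full precision (the totals, LOI, five oxide percentages, glass mass, yield) from the weighed amounts at 2000 lb of glass, precisely as stated by the problem or answer text.
Oxide-by-oxide targets in 2000 lb fused product:
  Na2O: 12.10% × 2000 = 242.0 lb
  SiO2: 70.29% × 2000 = 1406 lb
  MgO: 9.691% × 2000 = 193.8 lb
  K2O: 4.738% × 2000 = 94.76 lb
  Al2O3: 3.181% × 2000 = 63.62 lb
A balance pass over the oxides, per the reported batch figures, for the quoted basis mass (sum by sum, the targets are met given rounding of the digits):
  Na2O: 326.4·0.03430 + 525.3·0.4394 = 242.0 lb (target 242.0 lb)
  SiO2: 326.4·0.6493 + 1200·0.9950 = 1406 lb (target 1406 lb)
  MgO: 407.3·0.4759 = 193.8 lb (target 193.8 lb)
  K2O: 326.4·0.1176 + 82.29·0.6851 = 94.76 lb (target 94.76 lb)
  Al2O3: 326.4·0.1839 + 1200·0.003000 = 63.62 lb (target 63.62 lb)
Consistency of the glass mass: total charge less LOI = 2000 lb (the Σ of target masses is 2000 lb; stated basis 2000 lb — any gap is answer rounding).
Batch total: Σ batch = 2541 lb; LOI loss = Σ batch·LOI = 541.1 lb; yield, glass over the total, = 78.71%.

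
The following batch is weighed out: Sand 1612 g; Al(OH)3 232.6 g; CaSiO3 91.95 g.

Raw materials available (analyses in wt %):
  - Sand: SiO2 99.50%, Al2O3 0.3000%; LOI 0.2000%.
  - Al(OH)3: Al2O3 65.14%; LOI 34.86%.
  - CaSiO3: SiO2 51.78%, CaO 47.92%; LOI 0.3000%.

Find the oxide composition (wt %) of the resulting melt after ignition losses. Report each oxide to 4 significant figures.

Glass mass = 1852 g (batch 1937 − LOI 84.58).
Composition: SiO2 89.18%, CaO 2.379%, Al2O3 8.442%

All arithmetic keeps full precision from first step to last. In-progress results are displayed rounded to four significant figures on the page; every reported value is rounded once only; the derived quantities, including yield, the three compositions, net glass mass, LOI, the totals, are re-derived from the batch weights per 1852 g of glass in full precision exactly as printed in the problem or answer text.
What the batch supplies per oxide:
  SiO2: 1612·0.9950 + 91.95·0.5178 = 1652 g
  CaO: 91.95·0.4792 = 44.06 g
  Al2O3: 1612·0.003000 + 232.6·0.6514 = 156.4 g
LOI: 1612·0.002000 + 232.6·0.3486 + 91.95·0.003000 = 84.58 g
Glass mass = batch − LOI = 1937 − 84.58 = 1852 g (= Σ oxide masses)
each oxide over glass, ×100, is wt %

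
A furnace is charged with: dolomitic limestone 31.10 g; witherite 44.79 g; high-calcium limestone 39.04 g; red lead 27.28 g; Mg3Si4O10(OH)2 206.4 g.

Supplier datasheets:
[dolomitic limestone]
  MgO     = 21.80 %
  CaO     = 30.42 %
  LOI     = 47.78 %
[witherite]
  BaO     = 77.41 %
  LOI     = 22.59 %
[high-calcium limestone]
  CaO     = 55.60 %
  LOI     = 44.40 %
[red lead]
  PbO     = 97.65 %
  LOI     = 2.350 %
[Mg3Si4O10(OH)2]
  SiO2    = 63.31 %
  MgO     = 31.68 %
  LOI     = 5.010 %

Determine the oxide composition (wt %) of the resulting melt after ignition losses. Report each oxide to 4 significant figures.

Glass mass = 295.3 g (batch 348.6 − LOI 53.29).
Composition: SiO2 44.25%, BaO 11.74%, PbO 9.020%, MgO 24.44%, CaO 10.55%

The working math runs at full precision in all steps; working values appear rounded to four significant digits across the worked steps — each reported result undergoes a single rounding. Derived quantities (the totals, glass mass, ignition loss, five oxide percentages, yield) are re-derived from the batch weights per 295.3 g of glass in exact precision as set out in the problem or the answer.
Delivered oxide masses:
  SiO2: 206.4·0.6331 = 130.7 g
  BaO: 44.79·0.7741 = 34.67 g
  PbO: 27.28·0.9765 = 26.64 g
  MgO: 31.10·0.2180 + 206.4·0.3168 = 72.17 g
  CaO: 31.10·0.3042 + 39.04·0.5560 = 31.17 g
LOI: 31.10·0.4778 + 44.79·0.2259 + 39.04·0.4440 + 27.28·0.02350 + 206.4·0.05010 = 53.29 g
Glass mass = batch − LOI = 348.6 − 53.29 = 295.3 g (matching Σ of the oxides)
each oxide over glass, ×100, is wt %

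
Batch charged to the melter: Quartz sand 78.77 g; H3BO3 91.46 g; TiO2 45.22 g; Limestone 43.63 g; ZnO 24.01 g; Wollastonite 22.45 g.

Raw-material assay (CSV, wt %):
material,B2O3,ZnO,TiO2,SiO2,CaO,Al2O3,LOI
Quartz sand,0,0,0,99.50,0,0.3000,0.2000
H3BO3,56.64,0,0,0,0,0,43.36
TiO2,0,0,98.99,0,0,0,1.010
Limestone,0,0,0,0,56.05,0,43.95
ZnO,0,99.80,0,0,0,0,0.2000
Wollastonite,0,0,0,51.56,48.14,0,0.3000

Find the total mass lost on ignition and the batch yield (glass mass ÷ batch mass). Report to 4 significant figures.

LOI loss = 59.56 g; glass = 246.0 g; yield = 80.51%

Mid-chain values are printed rounded off to 4 significant figures as written. The whole derivation keeps full precision from first step to last; each reported result is rounded exactly once — derived quantities, which include six oxide percentages, glass mass, totals, ignition loss, the yield, are re-derived in full precision, as set out in either problem or answer, using the weight values on 246.0 g of glass.
Loss on ignition, line by line:
  Quartz sand: 78.77 × 0.002000 = 0.1575 g
  H3BO3: 91.46 × 0.4336 = 39.66 g
  TiO2: 45.22 × 0.01010 = 0.4567 g
  Limestone: 43.63 × 0.4395 = 19.18 g
  ZnO: 24.01 × 0.002000 = 0.04802 g
  Wollastonite: 22.45 × 0.003000 = 0.06735 g
Total LOI = 59.56 g
Glass = batch − LOI = 305.5 − 59.56 = 246.0 g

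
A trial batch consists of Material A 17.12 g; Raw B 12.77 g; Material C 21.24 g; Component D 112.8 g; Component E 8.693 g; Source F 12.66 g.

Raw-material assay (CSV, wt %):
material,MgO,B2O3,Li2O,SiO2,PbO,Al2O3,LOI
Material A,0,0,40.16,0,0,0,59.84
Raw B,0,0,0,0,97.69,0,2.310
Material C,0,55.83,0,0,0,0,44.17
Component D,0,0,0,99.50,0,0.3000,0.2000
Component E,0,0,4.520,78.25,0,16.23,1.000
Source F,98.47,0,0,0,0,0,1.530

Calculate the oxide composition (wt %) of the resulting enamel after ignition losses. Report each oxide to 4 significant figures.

All arithmetic maintains full precision at every stage — mid-chain values appear rounded to four significant digits at each printed step; exactly one rounding goes into every reported result. Derived quantities, including the six compositions, glass mass, yield, totals, ignition loss, are re-derived from the batch weights on 164.9 g of glass in full float precision precisely as stated by question or answer.
What the batch supplies per oxide:
  MgO: 12.66·0.9847 = 12.47 g
  B2O3: 21.24·0.5583 = 11.86 g
  Li2O: 17.12·0.4016 + 8.693·0.04520 = 7.268 g
  SiO2: 112.8·0.9950 + 8.693·0.7825 = 119.0 g
  PbO: 12.77·0.9769 = 12.48 g
  Al2O3: 112.8·0.003000 + 8.693·0.1623 = 1.749 g
LOI: 17.12·0.5984 + 12.77·0.02310 + 21.24·0.4417 + 112.8·0.002000 + 8.693·0.01000 + 12.66·0.01530 = 20.43 g
Net of LOI, the glass mass = 185.3 − 20.43 = 164.9 g (the oxide masses sum to this)
each wt % is 100 × oxide ÷ glass

Glass mass = 164.9 g (batch 185.3 − LOI 20.43).
Composition: MgO 7.562%, B2O3 7.193%, Li2O 4.409%, SiO2 72.21%, PbO 7.567%, Al2O3 1.061%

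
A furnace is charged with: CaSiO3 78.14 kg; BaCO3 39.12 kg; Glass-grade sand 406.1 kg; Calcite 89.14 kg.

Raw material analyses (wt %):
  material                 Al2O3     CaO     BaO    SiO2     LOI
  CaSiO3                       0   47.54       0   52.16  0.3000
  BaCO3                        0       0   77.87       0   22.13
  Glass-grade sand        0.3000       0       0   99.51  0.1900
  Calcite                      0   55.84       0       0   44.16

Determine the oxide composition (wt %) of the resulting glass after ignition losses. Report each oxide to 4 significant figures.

Glass mass = 563.5 kg (batch 612.5 − LOI 49.03).
Composition: Al2O3 0.2162%, CaO 15.43%, BaO 5.406%, SiO2 78.95%

The whole derivation keeps full float precision at each step — working values are displayed (rounded to four significant digits) on the page; a single rounding completes each reported figure — all derived quantities, which include LOI, the four compositions, totals, net glass mass, the yield, are rebuilt in full precision, as set out in problem or answer, from the batch weights on 563.5 kg of glass.
Delivered oxide masses:
  Al2O3: 406.1·0.003000 = 1.218 kg
  CaO: 78.14·0.4754 + 89.14·0.5584 = 86.92 kg
  BaO: 39.12·0.7787 = 30.46 kg
  SiO2: 78.14·0.5216 + 406.1·0.9951 = 444.9 kg
LOI: 78.14·0.003000 + 39.12·0.2213 + 406.1·0.001900 + 89.14·0.4416 = 49.03 kg
Net of LOI, the glass mass = 612.5 − 49.03 = 563.5 kg (= the summed oxide contributions)
wt %: oxide over glass, times 100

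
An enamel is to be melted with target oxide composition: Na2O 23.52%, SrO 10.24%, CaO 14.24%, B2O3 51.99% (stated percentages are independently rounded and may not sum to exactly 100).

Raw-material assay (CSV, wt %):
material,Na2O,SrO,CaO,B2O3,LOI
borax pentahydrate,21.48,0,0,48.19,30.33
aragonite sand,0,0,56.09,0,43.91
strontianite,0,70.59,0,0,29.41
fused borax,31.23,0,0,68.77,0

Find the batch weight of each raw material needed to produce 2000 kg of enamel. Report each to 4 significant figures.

Batch per 2000 kg enamel:
  borax pentahydrate: 444.5 kg
  aragonite sand: 507.8 kg
  strontianite: 290.1 kg
  fused borax: 1201 kg
Total batch = 2443 kg; LOI loss = 443.1 kg; yield = 81.87%

All arithmetic keeps exact precision from start to finish — mid-chain values are printed rounded to four significant digits between the steps. Every reported value is rounded exactly once. Derived quantities are carried starting from the weights per 2000 kg of glass at exact precision (four oxide percentages, totals, the yield, glass mass, LOI) precisely as stated by the problem or answer text.
Target masses of each oxide per 2000 kg enamel:
  Na2O: 23.52% × 2000 = 470.4 kg
  SrO: 10.24% × 2000 = 204.8 kg
  CaO: 14.24% × 2000 = 284.8 kg
  B2O3: 51.99% × 2000 = 1040 kg
Balance tally, oxide-wise, working from each reported weight, under the basis named above (oxide sums agree with the targets once rounding is allowed for):
  Na2O: 444.5·0.2148 + 1201·0.3123 = 470.6 kg (target 470.4 kg)
  SrO: 290.1·0.7059 = 204.8 kg (target 204.8 kg)
  CaO: 507.8·0.5609 = 284.8 kg (target 284.8 kg)
  B2O3: 444.5·0.4819 + 1201·0.6877 = 1040 kg (target 1040 kg)
Glass-mass closure: batch total minus LOI = 2000 kg (per-oxide target masses sum to 2000 kg; against the stated basis, 2000 kg — any gap is answer rounding).
Total batch = Σ batch = 2443 kg; LOI removed, Σ of batch·LOI: 443.1 kg; glass ÷ batch gives a yield of 81.87%.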